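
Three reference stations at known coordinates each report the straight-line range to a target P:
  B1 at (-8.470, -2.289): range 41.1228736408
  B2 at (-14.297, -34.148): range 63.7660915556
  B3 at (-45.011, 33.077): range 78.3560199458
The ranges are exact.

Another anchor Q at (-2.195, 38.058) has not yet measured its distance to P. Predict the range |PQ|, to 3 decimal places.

eq1: (x + 8.470)² + (y + 2.289)² = 41.1228736408²
eq2: (x + 14.297)² + (y + 34.148)² = 63.7660915556²
eq3: (x + 45.011)² + (y − 33.077)² = 78.3560199458²
eq3−eq1, eq3−eq2 (x²,y² cancel):
  73.082·x − 70.732·y = 1405.477496
  61.428·x − 134.450·y = 323.963492
det = 73.082·-134.450 − -70.732·61.428 = -5480.949604
x = (1405.477496·-134.450 − -70.732·323.963492) / -5480.949604 = 30.296185
y = (73.082·323.963492 − 1405.477496·61.428) / -5480.949604 = 11.432284
|P − Q| = √((30.296185 − -2.195)² + (11.432284 − 38.058)²) = 42.007212

42.007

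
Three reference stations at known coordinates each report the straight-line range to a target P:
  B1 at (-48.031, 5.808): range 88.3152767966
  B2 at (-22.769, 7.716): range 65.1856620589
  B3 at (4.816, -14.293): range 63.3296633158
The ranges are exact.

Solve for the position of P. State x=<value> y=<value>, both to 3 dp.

x=32.147 y=42.835

eq1: (x + 48.031)² + (y − 5.808)² = 88.3152767966²
eq2: (x + 22.769)² + (y − 7.716)² = 65.1856620589²
eq3: (x − 4.816)² + (y + 14.293)² = 63.3296633158²
eq3−eq2, eq3−eq1 (x²,y² cancel):
  -55.170·x + 44.018·y = 111.956030
  -105.694·x + 40.202·y = -1675.715740
det = -55.170·40.202 − 44.018·-105.694 = 2434.494152
x = (111.956030·40.202 − 44.018·-1675.715740) / 2434.494152 = 32.147340
y = (-55.170·-1675.715740 − 111.956030·-105.694) / 2434.494152 = 42.835313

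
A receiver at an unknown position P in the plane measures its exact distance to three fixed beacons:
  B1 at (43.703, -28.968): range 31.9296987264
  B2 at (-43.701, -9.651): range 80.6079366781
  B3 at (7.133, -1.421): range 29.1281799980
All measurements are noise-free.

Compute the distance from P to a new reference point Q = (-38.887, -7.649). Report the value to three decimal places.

75.565

eq1: (x − 43.703)² + (y + 28.968)² = 31.9296987264²
eq2: (x + 43.701)² + (y + 9.651)² = 80.6079366781²
eq3: (x − 7.133)² + (y + 1.421)² = 29.1281799980²
eq2−eq1, eq2−eq3 (x²,y² cancel):
  174.808·x − 38.634·y = 6224.311826
  101.668·x + 16.460·y = 3699.168314
det = 174.808·16.460 − -38.634·101.668 = 6805.181192
x = (6224.311826·16.460 − -38.634·3699.168314) / 6805.181192 = 36.055740
y = (174.808·3699.168314 − 6224.311826·101.668) / 6805.181192 = 2.032404
|P − Q| = √((36.055740 − -38.887)² + (2.032404 − -7.649)²) = 75.565494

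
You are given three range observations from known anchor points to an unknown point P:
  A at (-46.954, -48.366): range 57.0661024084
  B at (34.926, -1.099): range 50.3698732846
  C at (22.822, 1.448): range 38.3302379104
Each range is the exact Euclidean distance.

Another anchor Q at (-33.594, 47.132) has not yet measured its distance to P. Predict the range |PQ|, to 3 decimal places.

eq1: (x + 46.954)² + (y + 48.366)² = 57.0661024084²
eq2: (x − 34.926)² + (y + 1.099)² = 50.3698732846²
eq3: (x − 22.822)² + (y − 1.448)² = 38.3302379104²
eq2−eq1, eq2−eq3 (x²,y² cancel):
  -163.760·x − 94.534·y = 2603.498886
  -24.208·x + 5.094·y = 369.824107
det = -163.760·5.094 − -94.534·-24.208 = -3122.672512
x = (2603.498886·5.094 − -94.534·369.824107) / -3122.672512 = -15.442918
y = (-163.760·369.824107 − 2603.498886·-24.208) / -3122.672512 = -0.788781
|P − Q| = √((-15.442918 − -33.594)² + (-0.788781 − 47.132)²) = 51.243176

51.243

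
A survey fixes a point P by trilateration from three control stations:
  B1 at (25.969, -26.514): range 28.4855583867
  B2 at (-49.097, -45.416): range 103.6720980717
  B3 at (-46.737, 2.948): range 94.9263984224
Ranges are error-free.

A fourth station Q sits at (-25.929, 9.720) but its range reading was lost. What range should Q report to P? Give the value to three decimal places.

75.584

eq1: (x − 25.969)² + (y + 26.514)² = 28.4855583867²
eq2: (x + 49.097)² + (y + 45.416)² = 103.6720980717²
eq3: (x + 46.737)² + (y − 2.948)² = 94.9263984224²
eq1−eq2, eq1−eq3 (x²,y² cancel):
  -150.132·x − 37.804·y = -6840.729574
  -145.412·x + 58.924·y = -7383.937365
det = -150.132·58.924 − -37.804·-145.412 = -14343.533216
x = (-6840.729574·58.924 − -37.804·-7383.937365) / -14343.533216 = 47.563282
y = (-150.132·-7383.937365 − -6840.729574·-145.412) / -14343.533216 = -7.936755
|P − Q| = √((47.563282 − -25.929)² + (-7.936755 − 9.720)²) = 75.583573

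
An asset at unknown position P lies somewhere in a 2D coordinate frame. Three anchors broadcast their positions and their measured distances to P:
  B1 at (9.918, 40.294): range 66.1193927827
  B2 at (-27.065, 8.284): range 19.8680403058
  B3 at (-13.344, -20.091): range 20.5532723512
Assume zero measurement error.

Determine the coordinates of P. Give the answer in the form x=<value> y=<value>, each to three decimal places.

x=-31.785 y=-11.015

eq1: (x − 9.918)² + (y − 40.294)² = 66.1193927827²
eq2: (x + 27.065)² + (y − 8.284)² = 19.8680403058²
eq3: (x + 13.344)² + (y + 20.091)² = 20.5532723512²
eq2−eq3, eq2−eq1 (x²,y² cancel):
  27.442·x − 56.750·y = -247.126243
  73.966·x + 64.020·y = -3056.200797
det = 27.442·64.020 − -56.750·73.966 = 5954.407340
x = (-247.126243·64.020 − -56.750·-3056.200797) / 5954.407340 = -31.784929
y = (27.442·-3056.200797 − -247.126243·73.966) / 5954.407340 = -11.015256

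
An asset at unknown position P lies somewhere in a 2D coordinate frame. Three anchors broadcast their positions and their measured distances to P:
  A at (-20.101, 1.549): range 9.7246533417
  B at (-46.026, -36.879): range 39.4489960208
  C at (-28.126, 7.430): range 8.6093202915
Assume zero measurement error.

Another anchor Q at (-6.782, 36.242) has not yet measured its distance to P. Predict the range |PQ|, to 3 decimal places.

eq1: (x + 20.101)² + (y − 1.549)² = 9.7246533417²
eq2: (x + 46.026)² + (y + 36.879)² = 39.4489960208²
eq3: (x + 28.126)² + (y − 7.430)² = 8.6093202915²
eq1−eq3, eq1−eq2 (x²,y² cancel):
  -16.050·x + 11.762·y = 460.275661
  -51.850·x − 76.856·y = 1610.349311
det = -16.050·-76.856 − 11.762·-51.850 = 1843.398500
x = (460.275661·-76.856 − 11.762·1610.349311) / 1843.398500 = -29.465075
y = (-16.050·1610.349311 − 460.275661·-51.850) / 1843.398500 = -1.074544
|P − Q| = √((-29.465075 − -6.782)² + (-1.074544 − 36.242)²) = 43.669742

43.670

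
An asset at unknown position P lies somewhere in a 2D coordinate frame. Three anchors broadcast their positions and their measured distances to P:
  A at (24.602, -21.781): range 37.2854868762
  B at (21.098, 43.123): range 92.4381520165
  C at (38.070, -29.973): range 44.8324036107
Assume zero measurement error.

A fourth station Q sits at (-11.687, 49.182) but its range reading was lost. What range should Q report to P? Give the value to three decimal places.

95.392

eq1: (x − 24.602)² + (y + 21.781)² = 37.2854868762²
eq2: (x − 21.098)² + (y − 43.123)² = 92.4381520165²
eq3: (x − 38.070)² + (y + 29.973)² = 44.8324036107²
eq3−eq2, eq3−eq1 (x²,y² cancel):
  -33.944·x + 146.192·y = -6577.854431
  -26.936·x + 16.384·y = -648.298382
det = -33.944·16.384 − 146.192·-26.936 = 3381.689216
x = (-6577.854431·16.384 − 146.192·-648.298382) / 3381.689216 = -3.842911
y = (-33.944·-648.298382 − -6577.854431·-26.936) / 3381.689216 = -45.886903
|P − Q| = √((-3.842911 − -11.687)² + (-45.886903 − 49.182)²) = 95.391961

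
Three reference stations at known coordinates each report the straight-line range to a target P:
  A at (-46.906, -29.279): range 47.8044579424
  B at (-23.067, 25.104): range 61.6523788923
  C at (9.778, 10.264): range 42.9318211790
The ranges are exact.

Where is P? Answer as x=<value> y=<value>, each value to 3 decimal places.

x=0.836 y=-31.726

eq1: (x + 46.906)² + (y + 29.279)² = 47.8044579424²
eq2: (x + 23.067)² + (y − 25.104)² = 61.6523788923²
eq3: (x − 9.778)² + (y − 10.264)² = 42.9318211790²
eq1−eq3, eq1−eq2 (x²,y² cancel):
  113.368·x + 79.086·y = -2414.348768
  47.678·x + 108.766·y = -3410.884996
det = 113.368·108.766 − 79.086·47.678 = 8559.921580
x = (-2414.348768·108.766 − 79.086·-3410.884996) / 8559.921580 = 0.835778
y = (113.368·-3410.884996 − -2414.348768·47.678) / 8559.921580 = -31.726212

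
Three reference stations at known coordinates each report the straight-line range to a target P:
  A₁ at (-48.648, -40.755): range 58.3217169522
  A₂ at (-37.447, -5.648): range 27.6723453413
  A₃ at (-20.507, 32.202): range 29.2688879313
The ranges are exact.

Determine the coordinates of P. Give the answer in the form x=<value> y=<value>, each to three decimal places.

eq1: (x + 48.648)² + (y + 40.755)² = 58.3217169522²
eq2: (x + 37.447)² + (y + 5.648)² = 27.6723453413²
eq3: (x + 20.507)² + (y − 32.202)² = 29.2688879313²
eq1−eq2, eq1−eq3 (x²,y² cancel):
  22.402·x + 70.214·y = 42.243756
  56.282·x + 145.914·y = -25.337208
det = 22.402·145.914 − 70.214·56.282 = -683.018920
x = (42.243756·145.914 − 70.214·-25.337208) / -683.018920 = -11.629227
y = (22.402·-25.337208 − 42.243756·56.282) / -683.018920 = 4.311985

x=-11.629 y=4.312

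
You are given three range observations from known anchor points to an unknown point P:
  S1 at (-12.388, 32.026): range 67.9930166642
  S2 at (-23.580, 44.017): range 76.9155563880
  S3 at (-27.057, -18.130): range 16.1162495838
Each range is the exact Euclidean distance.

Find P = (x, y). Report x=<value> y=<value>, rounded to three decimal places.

x=-35.251 y=-32.008

eq1: (x + 12.388)² + (y − 32.026)² = 67.9930166642²
eq2: (x + 23.580)² + (y − 44.017)² = 76.9155563880²
eq3: (x + 27.057)² + (y + 18.130)² = 16.1162495838²
eq1−eq3, eq1−eq2 (x²,y² cancel):
  -29.338·x − 100.312·y = 4244.967743
  -22.384·x + 23.982·y = 21.432970
det = -29.338·23.982 − -100.312·-22.384 = -2948.967724
x = (4244.967743·23.982 − -100.312·21.432970) / -2948.967724 = -35.250572
y = (-29.338·21.432970 − 4244.967743·-22.384) / -2948.967724 = -32.008000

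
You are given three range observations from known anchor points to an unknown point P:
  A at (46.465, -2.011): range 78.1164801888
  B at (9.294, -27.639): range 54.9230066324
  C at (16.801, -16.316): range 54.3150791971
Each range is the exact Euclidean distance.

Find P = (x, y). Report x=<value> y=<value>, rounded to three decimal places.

x=-30.726 y=9.976

eq1: (x − 46.465)² + (y + 2.011)² = 78.1164801888²
eq2: (x − 9.294)² + (y + 27.639)² = 54.9230066324²
eq3: (x − 16.801)² + (y + 16.316)² = 54.3150791971²
eq1−eq2, eq1−eq3 (x²,y² cancel):
  -74.342·x − 51.256·y = 1772.900231
  -59.328·x − 28.610·y = 1537.501760
det = -74.342·-28.610 − -51.256·-59.328 = -913.991348
x = (1772.900231·-28.610 − -51.256·1537.501760) / -913.991348 = -30.726237
y = (-74.342·1537.501760 − 1772.900231·-59.328) / -913.991348 = 9.976387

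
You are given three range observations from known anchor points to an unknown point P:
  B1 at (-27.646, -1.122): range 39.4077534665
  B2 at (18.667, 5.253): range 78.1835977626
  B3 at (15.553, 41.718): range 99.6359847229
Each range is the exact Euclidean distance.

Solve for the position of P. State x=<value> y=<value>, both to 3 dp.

eq1: (x + 27.646)² + (y + 1.122)² = 39.4077534665²
eq2: (x − 18.667)² + (y − 5.253)² = 78.1835977626²
eq3: (x − 15.553)² + (y − 41.718)² = 99.6359847229²
eq2−eq1, eq2−eq3 (x²,y² cancel):
  -92.626·x − 12.750·y = 4949.213228
  -6.228·x + 72.930·y = -2208.418058
det = -92.626·72.930 − -12.750·-6.228 = -6834.621180
x = (4949.213228·72.930 − -12.750·-2208.418058) / -6834.621180 = -48.691622
y = (-92.626·-2208.418058 − 4949.213228·-6.228) / -6834.621180 = -34.439455

x=-48.692 y=-34.439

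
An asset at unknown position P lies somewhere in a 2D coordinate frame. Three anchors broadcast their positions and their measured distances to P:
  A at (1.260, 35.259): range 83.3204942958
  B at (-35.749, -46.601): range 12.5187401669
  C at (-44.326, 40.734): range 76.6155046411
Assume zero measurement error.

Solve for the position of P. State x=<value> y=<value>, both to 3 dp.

eq1: (x − 1.260)² + (y − 35.259)² = 83.3204942958²
eq2: (x + 35.749)² + (y + 46.601)² = 12.5187401669²
eq3: (x + 44.326)² + (y − 40.734)² = 76.6155046411²
eq2−eq1, eq2−eq3 (x²,y² cancel):
  74.018·x + 163.720·y = -8990.445435
  -17.154·x + 174.670·y = -5538.807866
det = 74.018·174.670 − 163.720·-17.154 = 15737.176940
x = (-8990.445435·174.670 − 163.720·-5538.807866) / 15737.176940 = -42.164327
y = (74.018·-5538.807866 − -8990.445435·-17.154) / 15737.176940 = -35.851003

x=-42.164 y=-35.851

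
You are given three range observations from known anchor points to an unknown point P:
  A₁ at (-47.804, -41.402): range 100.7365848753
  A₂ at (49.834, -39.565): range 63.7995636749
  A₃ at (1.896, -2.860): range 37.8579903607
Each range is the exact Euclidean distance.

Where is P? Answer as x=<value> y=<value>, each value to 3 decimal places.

eq1: (x + 47.804)² + (y + 41.402)² = 100.7365848753²
eq2: (x − 49.834)² + (y + 39.565)² = 63.7995636749²
eq3: (x − 1.896)² + (y + 2.860)² = 37.8579903607²
eq1−eq2, eq1−eq3 (x²,y² cancel):
  195.276·x + 3.674·y = 6126.943968
  99.400·x + 77.084·y = 4727.058494
det = 195.276·77.084 − 3.674·99.400 = 14687.459584
x = (6126.943968·77.084 − 3.674·4727.058494) / 14687.459584 = 30.973507
y = (195.276·4727.058494 − 6126.943968·99.400) / 14687.459584 = 21.383061

x=30.974 y=21.383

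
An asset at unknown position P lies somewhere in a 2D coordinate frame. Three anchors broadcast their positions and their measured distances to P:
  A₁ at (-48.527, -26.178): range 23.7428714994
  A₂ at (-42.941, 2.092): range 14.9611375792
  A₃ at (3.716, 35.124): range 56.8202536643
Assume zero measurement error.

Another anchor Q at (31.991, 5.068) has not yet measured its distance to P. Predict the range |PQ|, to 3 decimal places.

eq1: (x + 48.527)² + (y + 26.178)² = 23.7428714994²
eq2: (x + 42.941)² + (y − 2.092)² = 14.9611375792²
eq3: (x − 3.716)² + (y − 35.124)² = 56.8202536643²
eq2−eq1, eq2−eq3 (x²,y² cancel):
  -11.172·x − 56.540·y = 851.963159
  93.314·x + 66.064·y = -3605.507502
det = -11.172·66.064 − -56.540·93.314 = 4537.906552
x = (851.963159·66.064 − -56.540·-3605.507502) / 4537.906552 = -32.519687
y = (-11.172·-3605.507502 − 851.963159·93.314) / 4537.906552 = -8.642611
|P − Q| = √((-32.519687 − 31.991)² + (-8.642611 − 5.068)²) = 65.951570

65.952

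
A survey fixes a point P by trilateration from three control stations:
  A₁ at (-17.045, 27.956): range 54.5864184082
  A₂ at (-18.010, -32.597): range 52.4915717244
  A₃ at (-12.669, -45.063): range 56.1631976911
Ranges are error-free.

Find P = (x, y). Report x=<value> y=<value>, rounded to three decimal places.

eq1: (x + 17.045)² + (y − 27.956)² = 54.5864184082²
eq2: (x + 18.010)² + (y + 32.597)² = 52.4915717244²
eq3: (x + 12.669)² + (y + 45.063)² = 56.1631976911²
eq3−eq2, eq3−eq1 (x²,y² cancel):
  -10.682·x + 24.932·y = -405.313348
  -8.752·x + 146.038·y = -944.479869
det = -10.682·146.038 − 24.932·-8.752 = -1341.773052
x = (-405.313348·146.038 − 24.932·-944.479869) / -1341.773052 = 26.564387
y = (-10.682·-944.479869 − -405.313348·-8.752) / -1341.773052 = -4.875364

x=26.564 y=-4.875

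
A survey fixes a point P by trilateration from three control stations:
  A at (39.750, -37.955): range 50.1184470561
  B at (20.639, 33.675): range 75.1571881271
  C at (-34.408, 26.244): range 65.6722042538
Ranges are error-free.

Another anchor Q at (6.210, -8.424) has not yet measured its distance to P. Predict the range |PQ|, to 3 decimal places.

eq1: (x − 39.750)² + (y + 37.955)² = 50.1184470561²
eq2: (x − 20.639)² + (y − 33.675)² = 75.1571881271²
eq3: (x + 34.408)² + (y − 26.244)² = 65.6722042538²
eq1−eq3, eq1−eq2 (x²,y² cancel):
  -148.316·x + 128.398·y = -2948.966201
  -38.222·x + 143.260·y = -4597.414771
det = -148.316·143.260 − 128.398·-38.222 = -16340.121804
x = (-2948.966201·143.260 − 128.398·-4597.414771) / -16340.121804 = -10.271035
y = (-148.316·-4597.414771 − -2948.966201·-38.222) / -16340.121804 = -34.831734
|P − Q| = √((-10.271035 − 6.210)² + (-34.831734 − -8.424)²) = 31.128652

31.129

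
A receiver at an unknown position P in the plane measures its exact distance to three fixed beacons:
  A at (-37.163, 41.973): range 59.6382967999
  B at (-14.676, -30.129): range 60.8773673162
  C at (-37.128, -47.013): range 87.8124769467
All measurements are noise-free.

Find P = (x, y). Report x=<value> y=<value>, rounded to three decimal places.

eq1: (x + 37.163)² + (y − 41.973)² = 59.6382967999²
eq2: (x + 14.676)² + (y + 30.129)² = 60.8773673162²
eq3: (x + 37.128)² + (y + 47.013)² = 87.8124769467²
eq3−eq2, eq3−eq1 (x²,y² cancel):
  44.904·x + 33.768·y = 1539.408320
  -0.070·x + 177.972·y = 3708.415407
det = 44.904·177.972 − 33.768·-0.070 = 7994.018448
x = (1539.408320·177.972 − 33.768·3708.415407) / 7994.018448 = 18.607138
y = (44.904·3708.415407 − 1539.408320·-0.070) / 7994.018448 = 20.844391

x=18.607 y=20.844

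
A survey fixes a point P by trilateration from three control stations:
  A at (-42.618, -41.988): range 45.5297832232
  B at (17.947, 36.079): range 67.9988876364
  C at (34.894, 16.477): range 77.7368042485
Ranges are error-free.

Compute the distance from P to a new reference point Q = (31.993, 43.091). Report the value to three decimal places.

83.690

eq1: (x + 42.618)² + (y + 41.988)² = 45.5297832232²
eq2: (x − 17.947)² + (y − 36.079)² = 67.9988876364²
eq3: (x − 34.894)² + (y − 16.477)² = 77.7368042485²
eq1−eq3, eq1−eq2 (x²,y² cancel):
  155.024·x + 116.930·y = -6060.252877
  121.130·x + 156.134·y = -4506.384577
det = 155.024·156.134 − 116.930·121.130 = 10040.786316
x = (-6060.252877·156.134 − 116.930·-4506.384577) / 10040.786316 = -41.757683
y = (155.024·-4506.384577 − -6060.252877·121.130) / 10040.786316 = 3.533654
|P − Q| = √((-41.757683 − 31.993)² + (3.533654 − 43.091)²) = 83.689586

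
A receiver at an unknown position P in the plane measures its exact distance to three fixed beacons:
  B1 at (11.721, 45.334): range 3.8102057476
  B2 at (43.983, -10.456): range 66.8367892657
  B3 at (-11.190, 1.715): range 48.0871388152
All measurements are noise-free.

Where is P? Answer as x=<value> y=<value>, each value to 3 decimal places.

eq1: (x − 11.721)² + (y − 45.334)² = 3.8102057476²
eq2: (x − 43.983)² + (y + 10.456)² = 66.8367892657²
eq3: (x + 11.190)² + (y − 1.715)² = 48.0871388152²
eq2−eq1, eq2−eq3 (x²,y² cancel):
  -64.524·x + 111.580·y = 4601.359904
  -110.346·x + 24.342·y = 239.108580
det = -64.524·24.342 − 111.580·-110.346 = 10741.763472
x = (4601.359904·24.342 − 111.580·239.108580) / 10741.763472 = 7.943441
y = (-64.524·239.108580 − 4601.359904·-110.346) / 10741.763472 = 45.831713

x=7.943 y=45.832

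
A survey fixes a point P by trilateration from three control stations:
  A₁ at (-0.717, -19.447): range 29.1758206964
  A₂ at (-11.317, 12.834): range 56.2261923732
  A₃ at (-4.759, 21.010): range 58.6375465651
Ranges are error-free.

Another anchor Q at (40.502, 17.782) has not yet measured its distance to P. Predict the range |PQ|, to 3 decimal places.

eq1: (x + 0.717)² + (y + 19.447)² = 29.1758206964²
eq2: (x + 11.317)² + (y − 12.834)² = 56.2261923732²
eq3: (x + 4.759)² + (y − 21.010)² = 58.6375465651²
eq3−eq1, eq3−eq2 (x²,y² cancel):
  8.084·x − 80.914·y = 2501.765071
  -13.116·x − 16.352·y = 105.695022
det = 8.084·-16.352 − -80.914·-13.116 = -1193.457592
x = (2501.765071·-16.352 − -80.914·105.695022) / -1193.457592 = 27.111693
y = (8.084·105.695022 − 2501.765071·-13.116) / -1193.457592 = -28.210126
|P − Q| = √((27.111693 − 40.502)² + (-28.210126 − 17.782)²) = 47.901733

47.902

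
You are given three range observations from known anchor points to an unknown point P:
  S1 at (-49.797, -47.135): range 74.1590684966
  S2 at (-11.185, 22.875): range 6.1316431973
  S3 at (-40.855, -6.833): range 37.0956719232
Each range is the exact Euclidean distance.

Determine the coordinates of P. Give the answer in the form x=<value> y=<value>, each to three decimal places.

x=-12.299 y=16.845

eq1: (x + 49.797)² + (y + 47.135)² = 74.1590684966²
eq2: (x + 11.185)² + (y − 22.875)² = 6.1316431973²
eq3: (x + 40.855)² + (y + 6.833)² = 37.0956719232²
eq1−eq3, eq1−eq2 (x²,y² cancel):
  17.884·x + 80.604·y = 1137.850045
  77.224·x + 140.020·y = 1408.890808
det = 17.884·140.020 − 80.604·77.224 = -3720.445616
x = (1137.850045·140.020 − 80.604·1408.890808) / -3720.445616 = -12.299475
y = (17.884·1408.890808 − 1137.850045·77.224) / -3720.445616 = 16.845490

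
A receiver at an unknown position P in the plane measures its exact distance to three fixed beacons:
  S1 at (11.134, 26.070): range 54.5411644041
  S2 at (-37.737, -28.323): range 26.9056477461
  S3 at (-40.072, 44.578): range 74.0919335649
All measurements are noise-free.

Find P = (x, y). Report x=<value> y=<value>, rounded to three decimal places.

x=-11.236 y=-23.672

eq1: (x − 11.134)² + (y − 26.070)² = 54.5411644041²
eq2: (x + 37.737)² + (y + 28.323)² = 26.9056477461²
eq3: (x + 40.072)² + (y − 44.578)² = 74.0919335649²
eq3−eq2, eq3−eq1 (x²,y² cancel):
  4.670·x − 145.802·y = 3399.010969
  102.412·x − 37.016·y = -274.476407
det = 4.670·-37.016 − -145.802·102.412 = 14759.009704
x = (3399.010969·-37.016 − -145.802·-274.476407) / 14759.009704 = -11.236323
y = (4.670·-274.476407 − 3399.010969·102.412) / 14759.009704 = -23.672409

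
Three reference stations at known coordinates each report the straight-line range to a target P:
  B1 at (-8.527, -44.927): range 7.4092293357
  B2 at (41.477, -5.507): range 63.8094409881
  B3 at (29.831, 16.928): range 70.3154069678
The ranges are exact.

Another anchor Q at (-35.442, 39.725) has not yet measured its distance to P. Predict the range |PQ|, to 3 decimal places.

81.828

eq1: (x + 8.527)² + (y + 44.927)² = 7.4092293357²
eq2: (x − 41.477)² + (y + 5.507)² = 63.8094409881²
eq3: (x − 29.831)² + (y − 16.928)² = 70.3154069678²
eq1−eq3, eq1−eq2 (x²,y² cancel):
  76.716·x + 123.710·y = -5804.059091
  100.008·x + 78.840·y = -4357.224560
det = 76.716·78.840 − 123.710·100.008 = -6323.700240
x = (-5804.059091·78.840 − 123.710·-4357.224560) / -6323.700240 = -12.878572
y = (76.716·-4357.224560 − -5804.059091·100.008) / -6323.700240 = -38.930293
|P − Q| = √((-12.878572 − -35.442)² + (-38.930293 − 39.725)²) = 81.827644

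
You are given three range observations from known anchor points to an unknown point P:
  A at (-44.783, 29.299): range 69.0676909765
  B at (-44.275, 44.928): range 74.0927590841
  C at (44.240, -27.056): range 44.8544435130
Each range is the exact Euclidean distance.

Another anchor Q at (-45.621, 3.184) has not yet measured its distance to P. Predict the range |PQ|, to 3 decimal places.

eq1: (x + 44.783)² + (y − 29.299)² = 69.0676909765²
eq2: (x + 44.275)² + (y − 44.928)² = 74.0927590841²
eq3: (x − 44.240)² + (y + 27.056)² = 44.8544435130²
eq1−eq3, eq1−eq2 (x²,y² cancel):
  178.046·x − 112.710·y = 2583.681080
  1.016·x + 31.258·y = 395.461307
det = 178.046·31.258 − -112.710·1.016 = 5679.875228
x = (2583.681080·31.258 − -112.710·395.461307) / 5679.875228 = 22.066180
y = (178.046·395.461307 − 2583.681080·1.016) / 5679.875228 = 11.934291
|P − Q| = √((22.066180 − -45.621)² + (11.934291 − 3.184)²) = 68.250435

68.250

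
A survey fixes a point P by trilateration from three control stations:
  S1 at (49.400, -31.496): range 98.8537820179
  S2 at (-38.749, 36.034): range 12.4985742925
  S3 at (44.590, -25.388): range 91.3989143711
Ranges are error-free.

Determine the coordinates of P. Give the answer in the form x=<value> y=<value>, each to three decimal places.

eq1: (x − 49.400)² + (y + 31.496)² = 98.8537820179²
eq2: (x + 38.749)² + (y − 36.034)² = 12.4985742925²
eq3: (x − 44.590)² + (y + 25.388)² = 91.3989143711²
eq2−eq1, eq2−eq3 (x²,y² cancel):
  176.298·x − 135.060·y = -8983.432001
  166.678·x − 122.844·y = -8364.662702
det = 176.298·-122.844 − -135.060·166.678 = 854.379168
x = (-8983.432001·-122.844 − -135.060·-8364.662702) / 854.379168 = -30.631159
y = (176.298·-8364.662702 − -8983.432001·166.678) / 854.379168 = 26.530579

x=-30.631 y=26.531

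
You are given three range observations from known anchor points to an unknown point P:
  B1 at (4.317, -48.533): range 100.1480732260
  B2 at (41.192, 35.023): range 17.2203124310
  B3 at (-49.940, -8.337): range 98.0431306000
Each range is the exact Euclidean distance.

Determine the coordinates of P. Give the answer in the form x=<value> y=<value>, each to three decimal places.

eq1: (x − 4.317)² + (y + 48.533)² = 100.1480732260²
eq2: (x − 41.192)² + (y − 35.023)² = 17.2203124310²
eq3: (x + 49.940)² + (y + 8.337)² = 98.0431306000²
eq2−eq1, eq2−eq3 (x²,y² cancel):
  -73.750·x − 167.112·y = -10282.400226
  -182.264·x − 86.720·y = -9675.798522
det = -73.750·-86.720 − -167.112·-182.264 = -24062.901568
x = (-10282.400226·-86.720 − -167.112·-9675.798522) / -24062.901568 = 30.139852
y = (-73.750·-9675.798522 − -10282.400226·-182.264) / -24062.901568 = 48.228650

x=30.140 y=48.229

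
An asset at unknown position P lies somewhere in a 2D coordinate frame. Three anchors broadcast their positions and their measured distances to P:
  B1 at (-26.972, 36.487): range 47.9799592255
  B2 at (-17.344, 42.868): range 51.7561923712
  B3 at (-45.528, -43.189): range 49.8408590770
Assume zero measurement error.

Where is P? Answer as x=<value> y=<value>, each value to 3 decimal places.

x=-9.888 y=-8.348

eq1: (x + 26.972)² + (y − 36.487)² = 47.9799592255²
eq2: (x + 17.344)² + (y − 42.868)² = 51.7561923712²
eq3: (x + 45.528)² + (y + 43.189)² = 49.8408590770²
eq1−eq2, eq1−eq3 (x²,y² cancel):
  19.256·x + 12.762·y = -296.937154
  -37.112·x − 159.352·y = 1697.263806
det = 19.256·-159.352 − 12.762·-37.112 = -2594.858768
x = (-296.937154·-159.352 − 12.762·1697.263806) / -2594.858768 = -9.887647
y = (19.256·1697.263806 − -296.937154·-37.112) / -2594.858768 = -8.348269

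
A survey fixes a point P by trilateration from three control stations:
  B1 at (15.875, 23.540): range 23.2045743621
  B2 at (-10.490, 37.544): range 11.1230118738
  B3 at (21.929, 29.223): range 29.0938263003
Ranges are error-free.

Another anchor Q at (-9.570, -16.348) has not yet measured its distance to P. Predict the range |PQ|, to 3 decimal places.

43.377

eq1: (x − 15.875)² + (y − 23.540)² = 23.2045743621²
eq2: (x + 10.490)² + (y − 37.544)² = 11.1230118738²
eq3: (x − 21.929)² + (y − 29.223)² = 29.0938263003²
eq2−eq3, eq2−eq1 (x²,y² cancel):
  64.838·x − 16.642·y = -907.456602
  52.730·x − 28.008·y = -1128.175689
det = 64.838·-28.008 − -16.642·52.730 = -938.450044
x = (-907.456602·-28.008 − -16.642·-1128.175689) / -938.450044 = -7.076503
y = (64.838·-1128.175689 − -907.456602·52.730) / -938.450044 = 26.957715
|P − Q| = √((-7.076503 − -9.570)² + (26.957715 − -16.348)²) = 43.377442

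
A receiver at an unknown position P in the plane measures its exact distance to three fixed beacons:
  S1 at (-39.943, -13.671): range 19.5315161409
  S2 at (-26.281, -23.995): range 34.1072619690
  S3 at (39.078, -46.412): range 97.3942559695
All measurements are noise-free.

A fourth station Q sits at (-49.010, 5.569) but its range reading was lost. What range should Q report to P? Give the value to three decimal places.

eq1: (x + 39.943)² + (y + 13.671)² = 19.5315161409²
eq2: (x + 26.281)² + (y + 23.995)² = 34.1072619690²
eq3: (x − 39.078)² + (y + 46.412)² = 97.3942559695²
eq2−eq3, eq2−eq1 (x²,y² cancel):
  130.718·x − 44.834·y = -5907.622935
  -27.324·x + 20.648·y = 1297.713700
det = 130.718·20.648 − -44.834·-27.324 = 1474.021048
x = (-5907.622935·20.648 − -44.834·1297.713700) / 1474.021048 = -43.282219
y = (130.718·1297.713700 − -5907.622935·-27.324) / 1474.021048 = 5.572953
|P − Q| = √((-43.282219 − -49.010)² + (5.572953 − 5.569)²) = 5.727782

5.728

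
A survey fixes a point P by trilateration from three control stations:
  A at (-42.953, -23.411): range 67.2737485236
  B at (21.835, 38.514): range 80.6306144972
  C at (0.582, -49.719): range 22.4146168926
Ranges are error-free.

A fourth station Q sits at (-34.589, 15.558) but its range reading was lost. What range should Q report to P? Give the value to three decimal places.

80.568

eq1: (x + 42.953)² + (y + 23.411)² = 67.2737485236²
eq2: (x − 21.835)² + (y − 38.514)² = 80.6306144972²
eq3: (x − 0.582)² + (y + 49.719)² = 22.4146168926²
eq3−eq1, eq3−eq2 (x²,y² cancel):
  -87.070·x + 52.616·y = -4102.624745
  42.506·x + 176.466·y = -6511.103208
det = -87.070·176.466 − 52.616·42.506 = -17601.390316
x = (-4102.624745·176.466 − 52.616·-6511.103208) / -17601.390316 = 21.667923
y = (-87.070·-6511.103208 − -4102.624745·42.506) / -17601.390316 = -42.116441
|P − Q| = √((21.667923 − -34.589)² + (-42.116441 − 15.558)²) = 80.567876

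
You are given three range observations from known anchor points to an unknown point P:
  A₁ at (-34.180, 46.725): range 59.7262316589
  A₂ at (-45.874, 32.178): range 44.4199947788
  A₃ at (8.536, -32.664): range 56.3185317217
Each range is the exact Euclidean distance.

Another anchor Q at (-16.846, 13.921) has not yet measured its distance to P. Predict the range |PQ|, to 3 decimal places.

eq1: (x + 34.180)² + (y − 46.725)² = 59.7262316589²
eq2: (x + 45.874)² + (y − 32.178)² = 44.4199947788²
eq3: (x − 8.536)² + (y + 32.664)² = 56.3185317217²
eq2−eq1, eq2−eq3 (x²,y² cancel):
  23.388·x + 29.094·y = -1382.436347
  108.820·x − 129.684·y = -3198.688447
det = 23.388·-129.684 − 29.094·108.820 = -6199.058472
x = (-1382.436347·-129.684 − 29.094·-3198.688447) / -6199.058472 = -43.932884
y = (23.388·-3198.688447 − -1382.436347·108.820) / -6199.058472 = -12.199562
|P − Q| = √((-43.932884 − -16.846)² + (-12.199562 − 13.921)²) = 37.629550

37.630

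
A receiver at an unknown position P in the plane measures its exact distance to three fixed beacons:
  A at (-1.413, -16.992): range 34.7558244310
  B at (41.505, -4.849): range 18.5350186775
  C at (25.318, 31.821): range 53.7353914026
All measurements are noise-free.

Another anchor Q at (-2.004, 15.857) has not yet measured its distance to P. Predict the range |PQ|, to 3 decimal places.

eq1: (x + 1.413)² + (y + 16.992)² = 34.7558244310²
eq2: (x − 41.505)² + (y + 4.849)² = 18.5350186775²
eq3: (x − 25.318)² + (y − 31.821)² = 53.7353914026²
eq3−eq2, eq3−eq1 (x²,y² cancel):
  32.374·x − 73.340·y = 2636.546033
  -53.462·x − 97.626·y = 316.672425
det = 32.374·-97.626 − -73.340·-53.462 = -7081.447204
x = (2636.546033·-97.626 − -73.340·316.672425) / -7081.447204 = 33.068196
y = (32.374·316.672425 − 2636.546033·-53.462) / -7081.447204 = -21.352553
|P − Q| = √((33.068196 − -2.004)² + (-21.352553 − 15.857)²) = 51.133255

51.133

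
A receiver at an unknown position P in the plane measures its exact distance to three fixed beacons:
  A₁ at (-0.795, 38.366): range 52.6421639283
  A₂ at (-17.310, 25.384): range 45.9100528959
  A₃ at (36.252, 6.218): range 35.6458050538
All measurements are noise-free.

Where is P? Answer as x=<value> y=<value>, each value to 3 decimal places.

x=6.716 y=-13.738

eq1: (x + 0.795)² + (y − 38.366)² = 52.6421639283²
eq2: (x + 17.310)² + (y − 25.384)² = 45.9100528959²
eq3: (x − 36.252)² + (y − 6.218)² = 35.6458050538²
eq2−eq1, eq2−eq3 (x²,y² cancel):
  33.030·x + 25.964·y = -134.866041
  107.124·x − 38.332·y = 1245.997011
det = 33.030·-38.332 − 25.964·107.124 = -4047.473496
x = (-134.866041·-38.332 − 25.964·1245.997011) / -4047.473496 = 6.715642
y = (33.030·1245.997011 − -134.866041·107.124) / -4047.473496 = -13.737625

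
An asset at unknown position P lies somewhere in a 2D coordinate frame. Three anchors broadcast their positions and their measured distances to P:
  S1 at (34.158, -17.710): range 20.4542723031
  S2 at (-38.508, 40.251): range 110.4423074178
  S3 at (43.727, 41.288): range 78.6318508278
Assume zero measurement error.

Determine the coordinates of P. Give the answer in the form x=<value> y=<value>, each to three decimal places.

x=40.163 y=-37.263

eq1: (x − 34.158)² + (y + 17.710)² = 20.4542723031²
eq2: (x + 38.508)² + (y − 40.251)² = 110.4423074178²
eq3: (x − 43.727)² + (y − 41.288)² = 78.6318508278²
eq2−eq3, eq2−eq1 (x²,y² cancel):
  164.470·x + 2.074·y = 6528.275711
  145.332·x − 115.922·y = 10156.530011
det = 164.470·-115.922 − 2.074·145.332 = -19367.109908
x = (6528.275711·-115.922 − 2.074·10156.530011) / -19367.109908 = 40.162700
y = (164.470·10156.530011 − 6528.275711·145.332) / -19367.109908 = -37.263026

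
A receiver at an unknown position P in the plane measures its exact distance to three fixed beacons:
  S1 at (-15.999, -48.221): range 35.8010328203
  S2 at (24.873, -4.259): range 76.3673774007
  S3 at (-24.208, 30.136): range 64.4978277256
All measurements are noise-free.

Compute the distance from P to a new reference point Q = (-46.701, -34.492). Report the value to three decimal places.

eq1: (x + 15.999)² + (y + 48.221)² = 35.8010328203²
eq2: (x − 24.873)² + (y + 4.259)² = 76.3673774007²
eq3: (x + 24.208)² + (y − 30.136)² = 64.4978277256²
eq3−eq2, eq3−eq1 (x²,y² cancel):
  98.162·x − 68.790·y = -2529.407100
  16.418·x − 156.714·y = 3965.282912
det = 98.162·-156.714 − -68.790·16.418 = -14253.965448
x = (-2529.407100·-156.714 − -68.790·3965.282912) / -14253.965448 = -46.945906
y = (98.162·3965.282912 − -2529.407100·16.418) / -14253.965448 = -30.220917
|P − Q| = √((-46.945906 − -46.701)² + (-30.220917 − -34.492)²) = 4.278099

4.278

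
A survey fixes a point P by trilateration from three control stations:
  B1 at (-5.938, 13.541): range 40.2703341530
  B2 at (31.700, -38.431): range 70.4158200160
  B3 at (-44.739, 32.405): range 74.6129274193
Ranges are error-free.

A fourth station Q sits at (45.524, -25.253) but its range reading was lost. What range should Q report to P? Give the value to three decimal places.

eq1: (x + 5.938)² + (y − 13.541)² = 40.2703341530²
eq2: (x − 31.700)² + (y + 38.431)² = 70.4158200160²
eq3: (x + 44.739)² + (y − 32.405)² = 74.6129274193²
eq3−eq1, eq3−eq2 (x²,y² cancel):
  77.602·x − 37.728·y = 1112.345504
  152.878·x − 141.672·y = 38.870845
det = 77.602·-141.672 − -37.728·152.878 = -5226.249360
x = (1112.345504·-141.672 − -37.728·38.870845) / -5226.249360 = 29.872607
y = (77.602·38.870845 − 1112.345504·152.878) / -5226.249360 = 31.961104
|P − Q| = √((29.872607 − 45.524)² + (31.961104 − -25.253)²) = 59.316270

59.316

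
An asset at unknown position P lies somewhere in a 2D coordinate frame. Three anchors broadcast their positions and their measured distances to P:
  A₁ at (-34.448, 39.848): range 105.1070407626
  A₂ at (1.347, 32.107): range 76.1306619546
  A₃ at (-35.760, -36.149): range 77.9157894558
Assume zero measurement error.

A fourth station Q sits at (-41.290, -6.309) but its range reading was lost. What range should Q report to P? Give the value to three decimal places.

87.283

eq1: (x + 34.448)² + (y − 39.848)² = 105.1070407626²
eq2: (x − 1.347)² + (y − 32.107)² = 76.1306619546²
eq3: (x + 35.760)² + (y + 36.149)² = 77.9157894558²
eq1−eq2, eq1−eq3 (x²,y² cancel):
  71.590·x − 15.482·y = 3509.758378
  -2.624·x − 151.994·y = 4787.619764
det = 71.590·-151.994 − -15.482·-2.624 = -10921.875228
x = (3509.758378·-151.994 − -15.482·4787.619764) / -10921.875228 = 42.056907
y = (71.590·4787.619764 − 3509.758378·-2.624) / -10921.875228 = -32.224805
|P − Q| = √((42.056907 − -41.290)² + (-32.224805 − -6.309)²) = 87.283079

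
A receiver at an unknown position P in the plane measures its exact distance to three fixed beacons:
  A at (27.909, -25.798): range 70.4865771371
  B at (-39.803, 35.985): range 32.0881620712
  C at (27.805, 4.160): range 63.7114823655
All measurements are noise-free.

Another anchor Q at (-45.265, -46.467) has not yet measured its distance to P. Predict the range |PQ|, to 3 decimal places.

eq1: (x − 27.909)² + (y + 25.798)² = 70.4865771371²
eq2: (x + 39.803)² + (y − 35.985)² = 32.0881620712²
eq3: (x − 27.805)² + (y − 4.160)² = 63.7114823655²
eq1−eq3, eq1−eq2 (x²,y² cancel):
  -0.208·x + 59.916·y = 255.179111
  -135.424·x + 123.566·y = 5373.457360
det = -0.208·123.566 − 59.916·-135.424 = 8088.362656
x = (255.179111·123.566 − 59.916·5373.457360) / 8088.362656 = -35.906477
y = (-0.208·5373.457360 − 255.179111·-135.424) / 8088.362656 = 4.134297
|P − Q| = √((-35.906477 − -45.265)² + (4.134297 − -46.467)²) = 51.459433

51.459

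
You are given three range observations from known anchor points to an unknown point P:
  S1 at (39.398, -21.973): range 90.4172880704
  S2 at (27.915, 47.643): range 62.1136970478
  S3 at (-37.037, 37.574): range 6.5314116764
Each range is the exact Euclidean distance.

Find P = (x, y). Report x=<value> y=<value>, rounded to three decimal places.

x=-32.434 y=32.941

eq1: (x − 39.398)² + (y + 21.973)² = 90.4172880704²
eq2: (x − 27.915)² + (y − 47.643)² = 62.1136970478²
eq3: (x + 37.037)² + (y − 37.574)² = 6.5314116764²
eq2−eq3, eq2−eq1 (x²,y² cancel):
  -129.904·x − 20.138·y = 3549.894193
  22.966·x − 139.232·y = -5331.262162
det = -129.904·-139.232 − -20.138·22.966 = 18549.283036
x = (3549.894193·-139.232 − -20.138·-5331.262162) / 18549.283036 = -32.433589
y = (-129.904·-5331.262162 − 3549.894193·22.966) / 18549.283036 = 32.940648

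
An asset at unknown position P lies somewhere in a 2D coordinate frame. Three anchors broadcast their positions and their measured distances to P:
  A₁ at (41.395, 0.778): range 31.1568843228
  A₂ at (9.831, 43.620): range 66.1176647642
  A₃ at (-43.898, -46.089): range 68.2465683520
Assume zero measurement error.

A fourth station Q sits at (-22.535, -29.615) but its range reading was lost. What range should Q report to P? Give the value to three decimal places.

43.116

eq1: (x − 41.395)² + (y − 0.778)² = 31.1568843228²
eq2: (x − 9.831)² + (y − 43.620)² = 66.1176647642²
eq3: (x + 43.898)² + (y + 46.089)² = 68.2465683520²
eq3−eq2, eq3−eq1 (x²,y² cancel):
  107.458·x + 179.418·y = -1765.828866
  170.586·x + 93.734·y = 1349.763635
det = 107.458·93.734 − 179.418·170.586 = -20533.730776
x = (-1765.828866·93.734 − 179.418·1349.763635) / -20533.730776 = 19.854653
y = (107.458·1349.763635 − -1765.828866·170.586) / -20533.730776 = -21.733439
|P − Q| = √((19.854653 − -22.535)² + (-21.733439 − -29.615)²) = 43.116142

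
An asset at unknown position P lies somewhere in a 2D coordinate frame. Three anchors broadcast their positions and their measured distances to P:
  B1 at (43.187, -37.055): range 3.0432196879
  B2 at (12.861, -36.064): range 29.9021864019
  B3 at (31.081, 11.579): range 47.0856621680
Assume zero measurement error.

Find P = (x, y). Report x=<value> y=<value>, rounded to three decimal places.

x=42.695 y=-34.052

eq1: (x − 43.187)² + (y + 37.055)² = 3.0432196879²
eq2: (x − 12.861)² + (y + 36.064)² = 29.9021864019²
eq3: (x − 31.081)² + (y − 11.579)² = 47.0856621680²
eq3−eq1, eq3−eq2 (x²,y² cancel):
  24.212·x − 97.268·y = 4345.886588
  -36.440·x − 95.286·y = 1688.834445
det = 24.212·-95.286 − -97.268·-36.440 = -5851.510552
x = (4345.886588·-95.286 − -97.268·1688.834445) / -5851.510552 = 42.695403
y = (24.212·1688.834445 − 4345.886588·-36.440) / -5851.510552 = -34.051749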